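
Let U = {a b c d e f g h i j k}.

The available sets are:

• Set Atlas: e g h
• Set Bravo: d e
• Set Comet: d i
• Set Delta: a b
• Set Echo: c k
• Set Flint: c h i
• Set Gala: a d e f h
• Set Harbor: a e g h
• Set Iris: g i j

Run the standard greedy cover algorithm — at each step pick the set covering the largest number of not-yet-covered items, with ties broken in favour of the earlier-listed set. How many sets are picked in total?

Greedy: pick Gala (covers 5 new) → pick Iris (covers 3 new) → pick Echo (covers 2 new) → pick Delta (covers 1 new). Total picks: 4.

4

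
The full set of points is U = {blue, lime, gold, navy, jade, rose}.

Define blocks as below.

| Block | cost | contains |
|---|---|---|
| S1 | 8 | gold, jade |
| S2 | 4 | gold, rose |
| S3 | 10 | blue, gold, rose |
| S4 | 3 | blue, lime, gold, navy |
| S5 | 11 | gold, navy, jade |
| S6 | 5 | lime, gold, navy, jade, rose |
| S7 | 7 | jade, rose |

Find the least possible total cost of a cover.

8

S4, S6 together cover every point (S4 ∪ S6 = {blue, lime, gold, navy, jade, rose}); total cost 3 + 5 = 8.
No covering selection has total cost below 8.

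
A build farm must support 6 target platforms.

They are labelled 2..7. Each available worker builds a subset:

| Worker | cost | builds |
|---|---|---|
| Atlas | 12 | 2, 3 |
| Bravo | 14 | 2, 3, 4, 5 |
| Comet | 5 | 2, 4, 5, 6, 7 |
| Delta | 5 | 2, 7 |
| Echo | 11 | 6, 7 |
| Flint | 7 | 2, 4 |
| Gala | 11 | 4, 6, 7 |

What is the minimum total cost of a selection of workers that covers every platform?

Atlas, Comet together cover every platform (Atlas ∪ Comet = {2, 3, 4, 5, 6, 7}); total cost 12 + 5 = 17.
No covering selection has total cost below 17.

17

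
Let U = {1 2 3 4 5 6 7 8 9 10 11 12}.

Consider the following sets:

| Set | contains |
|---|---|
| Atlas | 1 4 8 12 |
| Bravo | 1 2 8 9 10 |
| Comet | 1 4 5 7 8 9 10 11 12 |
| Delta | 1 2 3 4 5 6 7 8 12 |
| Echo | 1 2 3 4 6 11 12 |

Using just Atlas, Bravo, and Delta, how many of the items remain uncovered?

Union of Atlas, Bravo, Delta = {1, 2, 3, 4, 5, 6, 7, 8, 9, 10, 12}.
Not covered: 11 — 1 item.

1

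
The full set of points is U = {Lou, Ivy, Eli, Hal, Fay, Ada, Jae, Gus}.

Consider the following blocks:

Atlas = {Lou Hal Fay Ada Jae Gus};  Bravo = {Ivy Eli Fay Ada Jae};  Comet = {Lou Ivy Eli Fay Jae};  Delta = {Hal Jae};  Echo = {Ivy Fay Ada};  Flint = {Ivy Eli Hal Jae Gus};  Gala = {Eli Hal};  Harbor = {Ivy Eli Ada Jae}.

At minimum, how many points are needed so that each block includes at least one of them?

The 2 points {Ivy, Hal} hit every block.
The blocks Echo, Gala are pairwise disjoint, so any hitting set needs a separate point for each — at least 2. Hence 2 is optimal.

2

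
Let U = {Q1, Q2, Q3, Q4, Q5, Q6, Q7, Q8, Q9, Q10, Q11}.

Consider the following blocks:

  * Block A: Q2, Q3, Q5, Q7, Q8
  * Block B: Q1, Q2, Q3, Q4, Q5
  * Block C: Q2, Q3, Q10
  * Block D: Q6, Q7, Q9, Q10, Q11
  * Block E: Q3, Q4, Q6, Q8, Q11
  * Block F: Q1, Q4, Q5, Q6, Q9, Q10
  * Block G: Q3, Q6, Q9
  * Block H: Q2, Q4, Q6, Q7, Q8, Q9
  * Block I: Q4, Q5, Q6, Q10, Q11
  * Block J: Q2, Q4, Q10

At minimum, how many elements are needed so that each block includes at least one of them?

T = {Q2, Q6} meets every block (each contains at least one member of T), and |T| = 2.
The blocks G, J are pairwise disjoint, so any hitting set needs a separate element for each — at least 2. Hence 2 is optimal.

2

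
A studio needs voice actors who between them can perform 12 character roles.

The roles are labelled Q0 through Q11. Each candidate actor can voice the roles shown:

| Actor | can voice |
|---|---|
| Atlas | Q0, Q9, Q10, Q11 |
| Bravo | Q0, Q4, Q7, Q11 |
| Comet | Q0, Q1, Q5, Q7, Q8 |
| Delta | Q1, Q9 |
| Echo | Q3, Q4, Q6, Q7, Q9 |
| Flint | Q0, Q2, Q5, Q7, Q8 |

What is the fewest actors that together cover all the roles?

Take {Atlas, Comet, Echo, Flint}. Their union is {Q0, Q1, Q2, Q3, Q4, Q5, Q6, Q7, Q8, Q9, Q10, Q11}, which is all 12 roles.
No 3 of the 6 actors cover everything (all 20 combinations miss at least one role), so 4 is optimal.

4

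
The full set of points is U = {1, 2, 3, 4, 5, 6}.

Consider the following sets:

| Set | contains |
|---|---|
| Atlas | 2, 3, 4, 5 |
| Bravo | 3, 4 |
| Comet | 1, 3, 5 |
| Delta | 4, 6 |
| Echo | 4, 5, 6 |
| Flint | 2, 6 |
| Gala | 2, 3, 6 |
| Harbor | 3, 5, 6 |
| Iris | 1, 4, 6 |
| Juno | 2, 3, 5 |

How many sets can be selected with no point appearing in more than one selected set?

2

Comet, Flint are pairwise disjoint (Comet={1,3,5}; Flint={2,6}).
Every remaining set overlaps one of these, and no 3 of the listed sets are pairwise disjoint, so 2 is the maximum.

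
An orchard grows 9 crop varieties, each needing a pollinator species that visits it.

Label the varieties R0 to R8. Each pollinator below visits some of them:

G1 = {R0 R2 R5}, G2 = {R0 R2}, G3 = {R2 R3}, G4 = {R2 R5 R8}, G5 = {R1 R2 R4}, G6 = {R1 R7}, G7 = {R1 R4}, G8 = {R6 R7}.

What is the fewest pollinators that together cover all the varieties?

G2 and G3 and G4 and G5 and G8 together: G2 ∪ G3 ∪ G4 ∪ G5 ∪ G8 = {R0, R1, R2, R3, R4, R5, R6, R7, R8} — every variety is covered.
Only G3 contains R3, so G3 is forced; the remaining 7 varieties need at least 4 more pollinators (each remaining pollinator adds at most 2) — so at least 5 pollinators are needed, and 5 is optimal.

5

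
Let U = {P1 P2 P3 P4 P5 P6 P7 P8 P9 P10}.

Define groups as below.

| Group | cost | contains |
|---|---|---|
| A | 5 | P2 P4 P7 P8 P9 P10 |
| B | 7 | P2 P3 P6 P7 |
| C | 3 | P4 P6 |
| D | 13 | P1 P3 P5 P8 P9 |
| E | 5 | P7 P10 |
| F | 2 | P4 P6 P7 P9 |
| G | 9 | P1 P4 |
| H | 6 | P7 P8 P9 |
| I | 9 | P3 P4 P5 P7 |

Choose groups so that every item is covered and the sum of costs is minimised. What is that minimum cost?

A, D, F together cover every item (A ∪ D ∪ F = {P1, P2, P3, P4, P5, P6, P7, P8, P9, P10}); total cost 5 + 13 + 2 = 20.
No covering selection has total cost below 20.

20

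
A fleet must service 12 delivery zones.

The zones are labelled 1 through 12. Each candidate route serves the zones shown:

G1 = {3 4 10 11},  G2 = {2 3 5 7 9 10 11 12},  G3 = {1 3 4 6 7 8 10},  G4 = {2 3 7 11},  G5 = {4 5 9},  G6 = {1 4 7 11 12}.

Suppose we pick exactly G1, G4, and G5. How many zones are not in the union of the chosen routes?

Union of G1, G4, G5 = {2, 3, 4, 5, 7, 9, 10, 11}.
Not covered: 1, 6, 8, 12 — 4 zones.

4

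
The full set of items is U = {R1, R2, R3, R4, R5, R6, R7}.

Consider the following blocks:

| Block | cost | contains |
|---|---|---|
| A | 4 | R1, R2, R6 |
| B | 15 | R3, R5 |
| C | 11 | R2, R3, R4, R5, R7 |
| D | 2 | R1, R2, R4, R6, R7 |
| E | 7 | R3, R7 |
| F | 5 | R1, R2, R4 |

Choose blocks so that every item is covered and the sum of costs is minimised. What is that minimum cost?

13

C, D together cover every item (C ∪ D = {R1, R2, R3, R4, R5, R6, R7}); total cost 11 + 2 = 13.
No covering selection has total cost below 13.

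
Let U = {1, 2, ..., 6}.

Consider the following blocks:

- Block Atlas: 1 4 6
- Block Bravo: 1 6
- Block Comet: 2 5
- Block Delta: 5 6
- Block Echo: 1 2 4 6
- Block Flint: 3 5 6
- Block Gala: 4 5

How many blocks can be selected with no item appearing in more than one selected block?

2

Atlas, Comet are pairwise disjoint (Atlas={1,4,6}; Comet={2,5}).
Every remaining block overlaps one of these, and no 3 of the listed blocks are pairwise disjoint, so 2 is the maximum.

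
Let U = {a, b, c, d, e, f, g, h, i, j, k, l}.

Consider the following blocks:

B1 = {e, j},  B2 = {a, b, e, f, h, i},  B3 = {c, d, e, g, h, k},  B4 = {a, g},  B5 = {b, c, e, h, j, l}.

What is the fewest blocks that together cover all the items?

3

B2 and B3 and B5 together: B2 ∪ B3 ∪ B5 = {a, b, c, d, e, f, g, h, i, j, k, l} — every item is covered.
Only B3 contains d, so B3 is forced; the remaining 6 items need at least 2 more blocks (each remaining block adds at most 4) — so at least 3 blocks are needed, and 3 is optimal.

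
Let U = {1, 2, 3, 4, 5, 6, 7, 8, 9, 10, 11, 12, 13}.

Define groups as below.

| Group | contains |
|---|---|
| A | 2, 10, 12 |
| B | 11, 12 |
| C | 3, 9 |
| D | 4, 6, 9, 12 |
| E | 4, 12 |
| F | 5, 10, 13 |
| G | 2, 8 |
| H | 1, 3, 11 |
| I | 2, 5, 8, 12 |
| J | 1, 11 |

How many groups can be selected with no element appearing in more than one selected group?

C, E, F, G, J are pairwise disjoint (C={3,9}; E={4,12}; F={5,10,13}; G={2,8}; J={1,11}).
Every remaining group overlaps one of these, and no 6 of the listed groups are pairwise disjoint, so 5 is the maximum.

5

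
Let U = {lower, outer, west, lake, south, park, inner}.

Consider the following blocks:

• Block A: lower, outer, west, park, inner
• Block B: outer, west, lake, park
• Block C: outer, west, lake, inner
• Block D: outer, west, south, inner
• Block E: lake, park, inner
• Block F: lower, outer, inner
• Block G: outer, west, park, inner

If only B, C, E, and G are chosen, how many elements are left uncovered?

2

Union of B, C, E, G = {outer, west, lake, park, inner}.
Not covered: lower, south — 2 elements.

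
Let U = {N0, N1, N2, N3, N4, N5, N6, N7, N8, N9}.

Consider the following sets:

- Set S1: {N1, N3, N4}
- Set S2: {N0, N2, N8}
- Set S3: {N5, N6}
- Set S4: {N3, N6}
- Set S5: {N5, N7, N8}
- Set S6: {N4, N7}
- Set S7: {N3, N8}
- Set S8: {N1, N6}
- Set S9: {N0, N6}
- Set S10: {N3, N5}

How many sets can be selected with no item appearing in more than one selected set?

S2, S6, S8, S10 are pairwise disjoint (S2={N0,N2,N8}; S6={N4,N7}; S8={N1,N6}; S10={N3,N5}).
Every remaining set overlaps one of these, and no 5 of the listed sets are pairwise disjoint, so 4 is the maximum.

4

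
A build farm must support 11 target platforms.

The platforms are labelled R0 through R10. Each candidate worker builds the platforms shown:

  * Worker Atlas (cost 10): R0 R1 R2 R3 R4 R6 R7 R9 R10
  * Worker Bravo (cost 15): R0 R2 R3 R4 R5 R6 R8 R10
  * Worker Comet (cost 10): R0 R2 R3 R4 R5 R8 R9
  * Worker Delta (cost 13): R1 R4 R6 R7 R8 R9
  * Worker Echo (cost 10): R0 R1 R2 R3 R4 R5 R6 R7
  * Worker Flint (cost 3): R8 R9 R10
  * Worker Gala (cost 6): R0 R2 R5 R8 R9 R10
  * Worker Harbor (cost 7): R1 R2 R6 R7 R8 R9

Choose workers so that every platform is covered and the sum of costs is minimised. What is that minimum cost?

Echo, Flint together cover every platform (Echo ∪ Flint = {R0, R1, R2, R3, R4, R5, R6, R7, R8, R9, R10}); total cost 10 + 3 = 13.
No covering selection has total cost below 13.

13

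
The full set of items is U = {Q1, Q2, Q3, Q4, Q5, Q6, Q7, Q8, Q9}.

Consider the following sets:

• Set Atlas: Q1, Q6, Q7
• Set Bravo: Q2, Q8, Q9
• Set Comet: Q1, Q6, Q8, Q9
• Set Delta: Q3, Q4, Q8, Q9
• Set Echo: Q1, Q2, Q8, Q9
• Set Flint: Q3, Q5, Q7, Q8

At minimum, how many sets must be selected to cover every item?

4

Comet, Delta, Echo, and Flint cover everything between them: the union {Q1, Q2, Q3, Q4, Q5, Q6, Q7, Q8, Q9} is all of U.
No 3 of the 6 sets cover everything (all 20 combinations miss at least one item), so 4 is optimal.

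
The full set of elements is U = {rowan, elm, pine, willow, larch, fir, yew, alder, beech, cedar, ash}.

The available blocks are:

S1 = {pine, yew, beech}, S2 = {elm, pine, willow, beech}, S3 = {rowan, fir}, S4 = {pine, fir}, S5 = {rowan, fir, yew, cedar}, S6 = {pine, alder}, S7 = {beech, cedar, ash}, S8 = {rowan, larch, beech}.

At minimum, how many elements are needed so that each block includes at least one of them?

The 3 elements {rowan, pine, beech} hit every block.
The blocks S3, S6, S7 are pairwise disjoint, so any hitting set needs a separate element for each — at least 3. Hence 3 is optimal.

3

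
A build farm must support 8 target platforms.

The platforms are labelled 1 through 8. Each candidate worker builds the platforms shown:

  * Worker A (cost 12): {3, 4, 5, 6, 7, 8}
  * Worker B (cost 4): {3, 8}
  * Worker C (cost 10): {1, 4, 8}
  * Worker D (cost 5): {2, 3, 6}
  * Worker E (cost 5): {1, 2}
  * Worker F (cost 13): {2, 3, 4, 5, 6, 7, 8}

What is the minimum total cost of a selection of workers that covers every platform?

A, E together cover every platform (A ∪ E = {1, 2, 3, 4, 5, 6, 7, 8}); total cost 12 + 5 = 17.
The greedy pick D, A, E costs 22; no covering selection beats 17.

17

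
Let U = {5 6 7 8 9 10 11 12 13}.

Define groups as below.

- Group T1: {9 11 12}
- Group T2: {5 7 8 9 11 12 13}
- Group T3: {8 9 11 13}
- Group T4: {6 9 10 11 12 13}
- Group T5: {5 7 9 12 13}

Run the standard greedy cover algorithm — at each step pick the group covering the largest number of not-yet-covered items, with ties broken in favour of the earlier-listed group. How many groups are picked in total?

Greedy: pick T2 (covers 7 new) → pick T4 (covers 2 new). Total picks: 2.

2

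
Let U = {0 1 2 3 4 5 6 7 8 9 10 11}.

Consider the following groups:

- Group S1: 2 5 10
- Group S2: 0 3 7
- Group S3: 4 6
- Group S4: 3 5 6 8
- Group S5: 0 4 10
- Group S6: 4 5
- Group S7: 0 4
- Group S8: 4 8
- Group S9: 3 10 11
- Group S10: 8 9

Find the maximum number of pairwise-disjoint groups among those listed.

4

S1, S2, S3, S10 are pairwise disjoint (S1={2,5,10}; S2={0,3,7}; S3={4,6}; S10={8,9}).
Every remaining group overlaps one of these, and no 5 of the listed groups are pairwise disjoint, so 4 is the maximum.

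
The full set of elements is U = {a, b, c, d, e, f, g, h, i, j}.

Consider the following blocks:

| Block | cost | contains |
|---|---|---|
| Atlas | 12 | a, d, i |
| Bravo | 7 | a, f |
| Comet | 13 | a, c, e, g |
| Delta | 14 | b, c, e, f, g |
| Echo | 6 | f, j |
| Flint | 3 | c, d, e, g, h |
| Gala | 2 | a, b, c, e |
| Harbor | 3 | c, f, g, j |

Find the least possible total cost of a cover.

Atlas, Flint, Gala, Harbor together cover every element (Atlas ∪ Flint ∪ Gala ∪ Harbor = {a, b, c, d, e, f, g, h, i, j}); total cost 12 + 3 + 2 + 3 = 20.
No covering selection has total cost below 20.

20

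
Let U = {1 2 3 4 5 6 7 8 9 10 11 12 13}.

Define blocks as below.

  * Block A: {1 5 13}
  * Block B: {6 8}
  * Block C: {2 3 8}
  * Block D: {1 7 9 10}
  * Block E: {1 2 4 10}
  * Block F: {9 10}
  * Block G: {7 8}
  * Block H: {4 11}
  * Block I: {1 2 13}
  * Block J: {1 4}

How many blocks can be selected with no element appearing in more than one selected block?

4

B, F, H, I are pairwise disjoint (B={6,8}; F={9,10}; H={4,11}; I={1,2,13}).
Every remaining block overlaps one of these, and no 5 of the listed blocks are pairwise disjoint, so 4 is the maximum.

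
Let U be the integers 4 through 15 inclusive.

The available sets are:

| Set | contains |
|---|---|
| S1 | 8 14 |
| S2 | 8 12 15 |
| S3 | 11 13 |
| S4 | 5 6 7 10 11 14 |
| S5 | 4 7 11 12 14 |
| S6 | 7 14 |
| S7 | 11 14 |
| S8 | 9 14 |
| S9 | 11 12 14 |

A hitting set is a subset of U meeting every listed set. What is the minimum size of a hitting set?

The 3 points {12, 13, 14} hit every set.
The sets S2, S3, S6 are pairwise disjoint, so any hitting set needs a separate point for each — at least 3. Hence 3 is optimal.

3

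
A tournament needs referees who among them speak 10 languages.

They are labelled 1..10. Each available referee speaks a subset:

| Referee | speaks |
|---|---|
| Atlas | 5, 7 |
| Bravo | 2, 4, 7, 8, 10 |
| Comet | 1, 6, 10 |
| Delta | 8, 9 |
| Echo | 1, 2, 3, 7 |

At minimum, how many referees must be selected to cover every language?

5

Atlas and Bravo and Comet and Delta and Echo together: Atlas ∪ Bravo ∪ Comet ∪ Delta ∪ Echo = {1, 2, 3, 4, 5, 6, 7, 8, 9, 10} — every language is covered.
No 4 of the 5 referees cover everything (all 5 combinations miss at least one language), so 5 is optimal.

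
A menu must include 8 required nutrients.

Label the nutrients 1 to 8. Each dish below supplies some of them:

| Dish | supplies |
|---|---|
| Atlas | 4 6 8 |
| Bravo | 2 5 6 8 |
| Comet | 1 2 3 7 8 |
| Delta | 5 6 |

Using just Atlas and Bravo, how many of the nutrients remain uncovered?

Union of Atlas, Bravo = {2, 4, 5, 6, 8}.
Not covered: 1, 3, 7 — 3 nutrients.

3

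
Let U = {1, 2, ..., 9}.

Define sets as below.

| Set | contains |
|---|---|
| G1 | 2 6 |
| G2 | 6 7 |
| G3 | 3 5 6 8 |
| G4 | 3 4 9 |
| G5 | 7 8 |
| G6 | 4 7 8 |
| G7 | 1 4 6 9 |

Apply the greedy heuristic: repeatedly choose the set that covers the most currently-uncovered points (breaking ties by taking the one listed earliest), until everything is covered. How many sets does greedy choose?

Greedy: pick G3 (covers 4 new) → pick G7 (covers 3 new) → pick G1 (covers 1 new) → pick G2 (covers 1 new). Total picks: 4.

4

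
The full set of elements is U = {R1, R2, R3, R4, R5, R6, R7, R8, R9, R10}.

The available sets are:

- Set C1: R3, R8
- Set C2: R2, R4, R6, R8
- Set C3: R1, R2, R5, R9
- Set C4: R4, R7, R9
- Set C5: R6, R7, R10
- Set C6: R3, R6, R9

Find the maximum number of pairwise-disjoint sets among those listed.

C1, C3, C5 are pairwise disjoint (C1={R3,R8}; C3={R1,R2,R5,R9}; C5={R6,R7,R10}).
Every remaining set overlaps one of these, and no 4 of the listed sets are pairwise disjoint, so 3 is the maximum.

3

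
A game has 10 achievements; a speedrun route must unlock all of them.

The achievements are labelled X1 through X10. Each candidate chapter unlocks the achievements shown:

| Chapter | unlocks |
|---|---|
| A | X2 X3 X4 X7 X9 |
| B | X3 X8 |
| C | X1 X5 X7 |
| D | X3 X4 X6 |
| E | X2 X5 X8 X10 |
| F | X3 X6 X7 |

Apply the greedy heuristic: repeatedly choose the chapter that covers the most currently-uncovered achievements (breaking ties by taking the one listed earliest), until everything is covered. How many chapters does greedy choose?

Greedy: pick A (covers 5 new) → pick E (covers 3 new) → pick C (covers 1 new) → pick D (covers 1 new). Total picks: 4.

4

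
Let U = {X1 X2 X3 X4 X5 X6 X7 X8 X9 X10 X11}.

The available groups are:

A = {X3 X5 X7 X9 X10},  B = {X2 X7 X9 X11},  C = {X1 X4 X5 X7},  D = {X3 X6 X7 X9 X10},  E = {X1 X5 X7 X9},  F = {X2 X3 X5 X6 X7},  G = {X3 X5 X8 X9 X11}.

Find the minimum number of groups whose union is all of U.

A and C and F and G together: A ∪ C ∪ F ∪ G = {X1, X2, X3, X4, X5, X6, X7, X8, X9, X10, X11} — every item is covered.
No 3 of the 7 groups cover everything (all 35 combinations miss at least one item), so 4 is optimal.

4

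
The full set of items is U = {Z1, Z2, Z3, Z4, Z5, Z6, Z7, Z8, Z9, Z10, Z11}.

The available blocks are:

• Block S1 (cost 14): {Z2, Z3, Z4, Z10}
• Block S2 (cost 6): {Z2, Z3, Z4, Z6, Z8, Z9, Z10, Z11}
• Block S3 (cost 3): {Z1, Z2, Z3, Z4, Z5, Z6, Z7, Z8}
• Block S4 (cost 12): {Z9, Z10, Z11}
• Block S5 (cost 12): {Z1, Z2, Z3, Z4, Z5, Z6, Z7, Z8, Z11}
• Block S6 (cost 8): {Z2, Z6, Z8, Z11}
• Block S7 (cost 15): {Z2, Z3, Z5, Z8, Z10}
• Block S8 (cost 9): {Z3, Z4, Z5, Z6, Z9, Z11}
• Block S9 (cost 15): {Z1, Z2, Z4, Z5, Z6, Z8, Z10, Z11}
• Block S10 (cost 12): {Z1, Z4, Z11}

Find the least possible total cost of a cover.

S2, S3 together cover every item (S2 ∪ S3 = {Z1, Z2, Z3, Z4, Z5, Z6, Z7, Z8, Z9, Z10, Z11}); total cost 6 + 3 = 9.
No covering selection has total cost below 9.

9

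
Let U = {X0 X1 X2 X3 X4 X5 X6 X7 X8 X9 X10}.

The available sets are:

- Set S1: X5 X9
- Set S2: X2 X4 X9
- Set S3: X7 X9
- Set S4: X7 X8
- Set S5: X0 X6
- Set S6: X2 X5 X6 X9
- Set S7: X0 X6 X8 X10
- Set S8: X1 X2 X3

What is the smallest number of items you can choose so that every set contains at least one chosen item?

4

H = {X0, X3, X8, X9} meets every set (each contains at least one member of H), and |H| = 4.
The sets S1, S4, S5, S8 are pairwise disjoint, so any hitting set needs a separate item for each — at least 4. Hence 4 is optimal.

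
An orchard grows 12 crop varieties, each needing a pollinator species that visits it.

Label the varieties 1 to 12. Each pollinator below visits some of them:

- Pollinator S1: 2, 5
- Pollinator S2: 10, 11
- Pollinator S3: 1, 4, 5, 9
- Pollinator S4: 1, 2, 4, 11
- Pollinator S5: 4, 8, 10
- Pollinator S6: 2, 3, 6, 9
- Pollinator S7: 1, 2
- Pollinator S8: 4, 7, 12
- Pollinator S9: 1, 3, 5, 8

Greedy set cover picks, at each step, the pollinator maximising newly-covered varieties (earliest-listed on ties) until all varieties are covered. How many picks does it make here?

5

Greedy: pick S3 (covers 4 new) → pick S6 (covers 3 new) → pick S2 (covers 2 new) → pick S8 (covers 2 new) → pick S5 (covers 1 new). Total picks: 5.
(The true minimum cover uses only 4 pollinators, so greedy is not optimal here.)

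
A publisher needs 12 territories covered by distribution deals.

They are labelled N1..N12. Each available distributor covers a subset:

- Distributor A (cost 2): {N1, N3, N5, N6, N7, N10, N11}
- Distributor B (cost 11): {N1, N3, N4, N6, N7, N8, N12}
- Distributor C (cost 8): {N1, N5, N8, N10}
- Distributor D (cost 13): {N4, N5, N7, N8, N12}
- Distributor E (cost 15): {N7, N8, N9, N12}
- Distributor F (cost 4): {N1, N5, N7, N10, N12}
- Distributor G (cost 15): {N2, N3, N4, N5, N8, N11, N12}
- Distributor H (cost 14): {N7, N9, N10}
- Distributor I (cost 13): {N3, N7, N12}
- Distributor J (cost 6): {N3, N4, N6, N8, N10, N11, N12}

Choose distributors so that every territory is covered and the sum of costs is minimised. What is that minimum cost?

A, G, H together cover every territory (A ∪ G ∪ H = {N1, N2, N3, N4, N5, N6, N7, N8, N9, N10, N11, N12}); total cost 2 + 15 + 14 = 31.
The greedy pick A, J, H, G costs 37; no covering selection beats 31.

31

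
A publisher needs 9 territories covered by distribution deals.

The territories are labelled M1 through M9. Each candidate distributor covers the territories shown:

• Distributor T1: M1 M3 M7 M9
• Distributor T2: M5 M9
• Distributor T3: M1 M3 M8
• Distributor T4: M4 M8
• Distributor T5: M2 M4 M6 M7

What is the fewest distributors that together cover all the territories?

3

T2 and T3 and T5 together: T2 ∪ T3 ∪ T5 = {M1, M2, M3, M4, M5, M6, M7, M8, M9} — every territory is covered.
Each distributor has at most 4 territories, and 2·4 = 8 < 9 — so at least 3 distributors are needed, and 3 is optimal.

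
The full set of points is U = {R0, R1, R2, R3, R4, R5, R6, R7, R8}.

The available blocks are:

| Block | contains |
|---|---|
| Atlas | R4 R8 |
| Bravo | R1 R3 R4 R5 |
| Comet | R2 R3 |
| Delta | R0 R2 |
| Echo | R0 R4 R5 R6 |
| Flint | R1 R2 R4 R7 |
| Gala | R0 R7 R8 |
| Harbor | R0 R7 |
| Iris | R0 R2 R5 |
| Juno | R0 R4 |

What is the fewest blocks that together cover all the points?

4

Bravo, Delta, Echo, and Gala cover everything between them: the union {R0, R1, R2, R3, R4, R5, R6, R7, R8} is all of U.
No 3 of the 10 blocks cover everything (all 120 combinations miss at least one point), so 4 is optimal.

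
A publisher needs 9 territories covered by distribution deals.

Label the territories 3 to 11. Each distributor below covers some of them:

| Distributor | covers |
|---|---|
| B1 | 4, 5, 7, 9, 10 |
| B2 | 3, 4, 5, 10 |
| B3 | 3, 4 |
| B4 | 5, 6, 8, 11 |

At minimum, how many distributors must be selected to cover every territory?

3

B1 and B3 and B4 together: B1 ∪ B3 ∪ B4 = {3, 4, 5, 6, 7, 8, 9, 10, 11} — every territory is covered.
Only B4 contains 6, so B4 is forced; the remaining 5 territories need at least 2 more distributors (each remaining distributor adds at most 4) — so at least 3 distributors are needed, and 3 is optimal.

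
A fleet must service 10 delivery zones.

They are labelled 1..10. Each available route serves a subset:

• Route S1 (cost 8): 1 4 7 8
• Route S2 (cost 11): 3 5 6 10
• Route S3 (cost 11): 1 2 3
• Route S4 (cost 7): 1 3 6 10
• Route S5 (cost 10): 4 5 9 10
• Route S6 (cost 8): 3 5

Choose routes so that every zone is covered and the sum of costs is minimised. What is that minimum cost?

36

S1, S3, S4, S5 together cover every zone (S1 ∪ S3 ∪ S4 ∪ S5 = {1, 2, 3, 4, 5, 6, 7, 8, 9, 10}); total cost 8 + 11 + 7 + 10 = 36.
No covering selection has total cost below 36.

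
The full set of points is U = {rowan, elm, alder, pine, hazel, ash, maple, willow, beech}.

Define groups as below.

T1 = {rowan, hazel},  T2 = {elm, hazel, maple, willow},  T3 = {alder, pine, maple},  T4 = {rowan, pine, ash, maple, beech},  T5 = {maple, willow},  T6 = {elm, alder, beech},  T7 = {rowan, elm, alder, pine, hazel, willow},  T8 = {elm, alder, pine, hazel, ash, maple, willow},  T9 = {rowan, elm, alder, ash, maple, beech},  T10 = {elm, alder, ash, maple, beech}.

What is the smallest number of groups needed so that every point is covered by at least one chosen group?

Take {T8, T9}. Their union is {rowan, elm, alder, pine, hazel, ash, maple, willow, beech}, which is all 9 points.
No single group has all 9 points (the largest, T8, has 7), so 2 is optimal.

2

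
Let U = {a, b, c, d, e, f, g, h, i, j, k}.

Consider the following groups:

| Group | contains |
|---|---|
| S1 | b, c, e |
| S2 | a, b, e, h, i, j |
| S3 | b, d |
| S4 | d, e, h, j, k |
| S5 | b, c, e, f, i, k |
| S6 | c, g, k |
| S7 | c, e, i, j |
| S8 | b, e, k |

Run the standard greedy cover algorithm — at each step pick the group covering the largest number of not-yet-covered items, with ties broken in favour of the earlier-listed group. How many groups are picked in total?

4

Greedy: pick S2 (covers 6 new) → pick S5 (covers 3 new) → pick S3 (covers 1 new) → pick S6 (covers 1 new). Total picks: 4.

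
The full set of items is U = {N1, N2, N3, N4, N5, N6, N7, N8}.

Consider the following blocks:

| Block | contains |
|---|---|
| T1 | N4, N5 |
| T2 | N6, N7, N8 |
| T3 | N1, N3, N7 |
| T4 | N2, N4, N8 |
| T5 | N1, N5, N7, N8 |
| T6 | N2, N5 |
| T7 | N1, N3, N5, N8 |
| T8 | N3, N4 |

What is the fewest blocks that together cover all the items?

3

T2, T4, and T7 cover everything between them: the union {N1, N2, N3, N4, N5, N6, N7, N8} is all of U.
Only T2 contains N6, so T2 is forced; the remaining 5 items need at least 2 more blocks (each remaining block adds at most 3) — so at least 3 blocks are needed, and 3 is optimal.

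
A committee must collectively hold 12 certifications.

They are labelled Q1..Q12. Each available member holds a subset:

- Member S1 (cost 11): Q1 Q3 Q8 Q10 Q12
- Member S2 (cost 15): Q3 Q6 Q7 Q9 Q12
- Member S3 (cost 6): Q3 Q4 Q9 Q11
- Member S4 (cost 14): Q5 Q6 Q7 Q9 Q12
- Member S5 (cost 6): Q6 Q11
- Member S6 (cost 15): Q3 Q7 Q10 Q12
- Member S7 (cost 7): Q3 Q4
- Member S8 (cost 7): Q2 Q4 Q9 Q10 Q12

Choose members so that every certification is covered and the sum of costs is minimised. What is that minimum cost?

38

S1, S4, S5, S8 together cover every certification (S1 ∪ S4 ∪ S5 ∪ S8 = {Q1, Q2, Q3, Q4, Q5, Q6, Q7, Q8, Q9, Q10, Q11, Q12}); total cost 11 + 14 + 6 + 7 = 38.
No covering selection has total cost below 38.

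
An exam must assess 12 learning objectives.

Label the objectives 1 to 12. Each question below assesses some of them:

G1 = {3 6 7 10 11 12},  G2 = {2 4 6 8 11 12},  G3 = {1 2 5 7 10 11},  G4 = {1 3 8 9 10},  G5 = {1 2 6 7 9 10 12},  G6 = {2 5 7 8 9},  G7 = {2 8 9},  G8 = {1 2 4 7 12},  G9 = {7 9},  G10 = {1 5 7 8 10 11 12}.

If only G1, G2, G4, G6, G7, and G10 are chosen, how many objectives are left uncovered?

Union of G1, G2, G4, G6, G7, G10 = {1, 2, 3, 4, 5, 6, 7, 8, 9, 10, 11, 12} — that's every objective, so 0 are uncovered.

0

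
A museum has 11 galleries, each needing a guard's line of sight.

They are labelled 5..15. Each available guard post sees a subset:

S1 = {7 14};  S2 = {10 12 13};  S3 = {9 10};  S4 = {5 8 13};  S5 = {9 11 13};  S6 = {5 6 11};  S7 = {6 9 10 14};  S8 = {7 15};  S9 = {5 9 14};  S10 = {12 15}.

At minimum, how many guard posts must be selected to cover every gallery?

5

S4 and S6 and S7 and S8 and S10 together: S4 ∪ S6 ∪ S7 ∪ S8 ∪ S10 = {5, 6, 7, 8, 9, 10, 11, 12, 13, 14, 15} — every gallery is covered.
No 4 of the 10 guard posts cover everything (all 210 combinations miss at least one gallery), so 5 is optimal.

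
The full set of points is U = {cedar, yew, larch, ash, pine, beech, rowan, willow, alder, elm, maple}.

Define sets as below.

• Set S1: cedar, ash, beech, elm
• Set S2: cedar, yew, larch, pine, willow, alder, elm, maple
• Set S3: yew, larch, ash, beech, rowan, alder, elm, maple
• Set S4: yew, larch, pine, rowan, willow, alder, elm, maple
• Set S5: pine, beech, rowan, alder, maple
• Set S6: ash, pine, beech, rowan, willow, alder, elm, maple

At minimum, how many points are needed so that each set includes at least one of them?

2

The 2 points {alder, elm} hit every set.
No single point lies in every set, so at least 2 are needed and 2 is optimal.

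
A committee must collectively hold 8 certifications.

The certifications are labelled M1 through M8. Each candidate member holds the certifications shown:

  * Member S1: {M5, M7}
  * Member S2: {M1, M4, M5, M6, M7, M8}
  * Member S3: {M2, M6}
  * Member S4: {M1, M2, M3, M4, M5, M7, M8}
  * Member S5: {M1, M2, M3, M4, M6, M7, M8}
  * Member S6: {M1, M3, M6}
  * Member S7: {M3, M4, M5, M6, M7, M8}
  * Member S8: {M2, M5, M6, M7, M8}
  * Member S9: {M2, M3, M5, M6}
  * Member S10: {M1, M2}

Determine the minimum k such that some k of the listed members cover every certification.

Take {S5, S8}. Their union is {M1, M2, M3, M4, M5, M6, M7, M8}, which is all 8 certifications.
No single member has all 8 certifications (the largest, S4, has 7), so 2 is optimal.

2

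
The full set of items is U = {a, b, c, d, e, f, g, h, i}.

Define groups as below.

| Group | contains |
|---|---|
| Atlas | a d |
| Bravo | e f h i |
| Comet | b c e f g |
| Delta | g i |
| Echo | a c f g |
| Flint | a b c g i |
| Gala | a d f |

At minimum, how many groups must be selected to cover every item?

Atlas and Bravo and Comet together: Atlas ∪ Bravo ∪ Comet = {a, b, c, d, e, f, g, h, i} — every item is covered.
Only Bravo contains h, so Bravo is forced; the remaining 5 items need at least 2 more groups (each remaining group adds at most 4) — so at least 3 groups are needed, and 3 is optimal.

3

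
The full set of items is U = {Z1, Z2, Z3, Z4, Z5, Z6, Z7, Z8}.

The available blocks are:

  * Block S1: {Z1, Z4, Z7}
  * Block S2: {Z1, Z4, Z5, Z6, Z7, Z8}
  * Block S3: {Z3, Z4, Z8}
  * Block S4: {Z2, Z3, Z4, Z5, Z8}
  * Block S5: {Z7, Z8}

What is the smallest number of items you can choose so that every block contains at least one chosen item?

The 2 items {Z4, Z7} hit every block.
No single item lies in every block, so at least 2 are needed and 2 is optimal.

2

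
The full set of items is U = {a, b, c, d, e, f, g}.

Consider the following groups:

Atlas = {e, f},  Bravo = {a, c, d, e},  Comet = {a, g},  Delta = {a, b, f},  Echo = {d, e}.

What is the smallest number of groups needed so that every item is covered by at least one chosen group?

Bravo, Comet, and Delta cover everything between them: the union {a, b, c, d, e, f, g} is all of U.
Only Delta contains b, so Delta is forced; the remaining 4 items need at least 2 more groups (each remaining group adds at most 3) — so at least 3 groups are needed, and 3 is optimal.

3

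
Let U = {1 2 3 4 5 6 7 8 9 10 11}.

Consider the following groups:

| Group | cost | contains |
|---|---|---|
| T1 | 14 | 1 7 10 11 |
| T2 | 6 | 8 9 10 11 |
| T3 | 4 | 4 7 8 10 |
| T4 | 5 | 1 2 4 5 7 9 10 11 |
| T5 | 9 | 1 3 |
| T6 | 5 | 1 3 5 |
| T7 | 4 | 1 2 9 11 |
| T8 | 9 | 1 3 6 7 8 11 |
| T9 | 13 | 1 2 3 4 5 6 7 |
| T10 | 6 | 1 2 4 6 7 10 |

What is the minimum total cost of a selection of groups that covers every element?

T4, T8 together cover every element (T4 ∪ T8 = {1, 2, 3, 4, 5, 6, 7, 8, 9, 10, 11}); total cost 5 + 9 = 14.
No covering selection has total cost below 14.

14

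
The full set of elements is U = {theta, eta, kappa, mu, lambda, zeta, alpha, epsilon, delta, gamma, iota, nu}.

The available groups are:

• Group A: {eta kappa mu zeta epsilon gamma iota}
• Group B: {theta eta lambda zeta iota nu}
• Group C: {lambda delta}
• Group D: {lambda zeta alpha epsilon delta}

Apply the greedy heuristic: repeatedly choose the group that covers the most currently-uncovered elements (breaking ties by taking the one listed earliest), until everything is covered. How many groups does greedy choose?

3

Greedy: pick A (covers 7 new) → pick B (covers 3 new) → pick D (covers 2 new). Total picks: 3.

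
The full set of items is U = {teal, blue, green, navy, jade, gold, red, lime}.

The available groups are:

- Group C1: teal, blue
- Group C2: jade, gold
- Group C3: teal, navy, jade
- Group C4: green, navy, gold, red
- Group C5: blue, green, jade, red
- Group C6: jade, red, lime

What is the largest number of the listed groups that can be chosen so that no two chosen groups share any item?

2

C1, C6 are pairwise disjoint (C1={teal,blue}; C6={jade,red,lime}).
Every remaining group overlaps one of these, and no 3 of the listed groups are pairwise disjoint, so 2 is the maximum.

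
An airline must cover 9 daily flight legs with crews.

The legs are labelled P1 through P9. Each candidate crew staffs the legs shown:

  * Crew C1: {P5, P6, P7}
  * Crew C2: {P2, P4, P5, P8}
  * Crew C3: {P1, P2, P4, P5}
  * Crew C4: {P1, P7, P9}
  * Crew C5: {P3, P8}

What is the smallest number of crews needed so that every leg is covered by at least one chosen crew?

4

Take {C1, C2, C4, C5}. Their union is {P1, P2, P3, P4, P5, P6, P7, P8, P9}, which is all 9 legs.
No 3 of the 5 crews cover everything (all 10 combinations miss at least one leg), so 4 is optimal.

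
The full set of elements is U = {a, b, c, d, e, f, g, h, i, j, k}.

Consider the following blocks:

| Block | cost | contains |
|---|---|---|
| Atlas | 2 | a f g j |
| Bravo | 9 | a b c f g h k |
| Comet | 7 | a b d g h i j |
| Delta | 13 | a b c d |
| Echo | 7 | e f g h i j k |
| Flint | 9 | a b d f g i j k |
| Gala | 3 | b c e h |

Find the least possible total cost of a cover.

Flint, Gala together cover every element (Flint ∪ Gala = {a, b, c, d, e, f, g, h, i, j, k}); total cost 9 + 3 = 12.
The greedy pick Atlas, Gala, Flint costs 14; no covering selection beats 12.

12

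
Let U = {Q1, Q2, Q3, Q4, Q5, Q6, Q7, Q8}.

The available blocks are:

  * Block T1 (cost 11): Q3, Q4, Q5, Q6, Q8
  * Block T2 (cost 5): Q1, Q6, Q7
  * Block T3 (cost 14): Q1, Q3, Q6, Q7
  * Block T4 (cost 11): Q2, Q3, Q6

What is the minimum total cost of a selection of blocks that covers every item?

T1, T2, T4 together cover every item (T1 ∪ T2 ∪ T4 = {Q1, Q2, Q3, Q4, Q5, Q6, Q7, Q8}); total cost 11 + 5 + 11 = 27.
No covering selection has total cost below 27.

27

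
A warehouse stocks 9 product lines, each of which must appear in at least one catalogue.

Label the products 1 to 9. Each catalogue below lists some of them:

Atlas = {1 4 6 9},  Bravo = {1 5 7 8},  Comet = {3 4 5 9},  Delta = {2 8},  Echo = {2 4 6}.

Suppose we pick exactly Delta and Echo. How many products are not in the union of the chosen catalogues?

Union of Delta, Echo = {2, 4, 6, 8}.
Not covered: 1, 3, 5, 7, 9 — 5 products.

5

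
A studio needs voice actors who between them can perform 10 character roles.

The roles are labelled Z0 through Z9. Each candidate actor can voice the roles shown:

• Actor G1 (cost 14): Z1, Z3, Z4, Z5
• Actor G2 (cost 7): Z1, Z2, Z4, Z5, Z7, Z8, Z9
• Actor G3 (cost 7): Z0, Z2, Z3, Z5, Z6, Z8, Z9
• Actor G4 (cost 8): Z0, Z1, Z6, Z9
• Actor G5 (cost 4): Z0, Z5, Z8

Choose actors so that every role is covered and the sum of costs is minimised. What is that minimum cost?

G2, G3 together cover every role (G2 ∪ G3 = {Z0, Z1, Z2, Z3, Z4, Z5, Z6, Z7, Z8, Z9}); total cost 7 + 7 = 14.
No covering selection has total cost below 14.

14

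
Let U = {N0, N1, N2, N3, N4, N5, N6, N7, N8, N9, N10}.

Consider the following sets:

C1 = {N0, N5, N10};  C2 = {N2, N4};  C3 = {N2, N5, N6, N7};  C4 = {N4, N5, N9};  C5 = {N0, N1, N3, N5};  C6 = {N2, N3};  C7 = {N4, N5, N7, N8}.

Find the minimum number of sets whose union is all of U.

C1 and C3 and C4 and C5 and C7 together: C1 ∪ C3 ∪ C4 ∪ C5 ∪ C7 = {N0, N1, N2, N3, N4, N5, N6, N7, N8, N9, N10} — every point is covered.
No 4 of the 7 sets cover everything (all 35 combinations miss at least one point), so 5 is optimal.

5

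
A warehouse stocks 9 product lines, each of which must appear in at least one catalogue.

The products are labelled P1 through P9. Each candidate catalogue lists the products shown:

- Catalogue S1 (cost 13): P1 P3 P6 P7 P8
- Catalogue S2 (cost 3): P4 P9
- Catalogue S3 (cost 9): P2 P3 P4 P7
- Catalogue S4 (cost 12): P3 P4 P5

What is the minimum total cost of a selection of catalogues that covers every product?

37

S1, S2, S3, S4 together cover every product (S1 ∪ S2 ∪ S3 ∪ S4 = {P1, P2, P3, P4, P5, P6, P7, P8, P9}); total cost 13 + 3 + 9 + 12 = 37.
No covering selection has total cost below 37.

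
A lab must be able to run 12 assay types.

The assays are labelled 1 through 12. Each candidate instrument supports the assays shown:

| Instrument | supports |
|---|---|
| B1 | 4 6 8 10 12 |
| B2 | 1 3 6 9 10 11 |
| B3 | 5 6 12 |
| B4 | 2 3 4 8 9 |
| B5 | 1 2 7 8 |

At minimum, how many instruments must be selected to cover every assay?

4

Take {B1, B2, B3, B5}. Their union is {1, 2, 3, 4, 5, 6, 7, 8, 9, 10, 11, 12}, which is all 12 assays.
No 3 of the 5 instruments cover everything (all 10 combinations miss at least one assay), so 4 is optimal.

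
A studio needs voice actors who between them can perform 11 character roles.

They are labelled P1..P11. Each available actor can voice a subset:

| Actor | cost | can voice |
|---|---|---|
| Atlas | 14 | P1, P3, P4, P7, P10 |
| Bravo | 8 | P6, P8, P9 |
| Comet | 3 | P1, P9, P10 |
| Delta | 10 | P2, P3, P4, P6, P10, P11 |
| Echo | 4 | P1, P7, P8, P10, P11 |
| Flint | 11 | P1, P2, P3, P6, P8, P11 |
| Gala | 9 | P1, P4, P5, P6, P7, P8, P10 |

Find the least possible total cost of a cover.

Comet, Delta, Gala together cover every role (Comet ∪ Delta ∪ Gala = {P1, P2, P3, P4, P5, P6, P7, P8, P9, P10, P11}); total cost 3 + 10 + 9 = 22.
The greedy pick Echo, Delta, Comet, Gala costs 26; no covering selection beats 22.

22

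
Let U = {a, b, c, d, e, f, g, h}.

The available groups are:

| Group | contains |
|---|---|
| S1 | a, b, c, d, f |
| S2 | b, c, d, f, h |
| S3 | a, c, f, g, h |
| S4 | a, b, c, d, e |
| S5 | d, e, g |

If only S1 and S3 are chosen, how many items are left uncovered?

1

Union of S1, S3 = {a, b, c, d, f, g, h}.
Not covered: e — 1 item.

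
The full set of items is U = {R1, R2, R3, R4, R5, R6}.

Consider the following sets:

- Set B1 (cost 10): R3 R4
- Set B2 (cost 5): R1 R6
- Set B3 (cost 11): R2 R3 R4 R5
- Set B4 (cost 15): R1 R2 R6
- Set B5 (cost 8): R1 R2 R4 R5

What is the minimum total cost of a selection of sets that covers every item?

16

B2, B3 together cover every item (B2 ∪ B3 = {R1, R2, R3, R4, R5, R6}); total cost 5 + 11 = 16.
The greedy pick B5, B2, B1 costs 23; no covering selection beats 16.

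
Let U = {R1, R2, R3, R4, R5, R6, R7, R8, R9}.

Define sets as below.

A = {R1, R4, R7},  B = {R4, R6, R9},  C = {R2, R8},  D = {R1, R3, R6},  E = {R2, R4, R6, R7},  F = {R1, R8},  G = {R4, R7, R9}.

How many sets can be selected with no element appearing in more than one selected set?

C, D, G are pairwise disjoint (C={R2,R8}; D={R1,R3,R6}; G={R4,R7,R9}).
Every remaining set overlaps one of these, and no 4 of the listed sets are pairwise disjoint, so 3 is the maximum.

3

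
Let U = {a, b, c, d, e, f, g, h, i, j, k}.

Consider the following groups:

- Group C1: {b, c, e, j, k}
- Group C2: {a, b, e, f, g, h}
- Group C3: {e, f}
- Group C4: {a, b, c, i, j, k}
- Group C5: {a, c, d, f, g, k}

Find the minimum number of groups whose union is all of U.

C2, C4, and C5 cover everything between them: the union {a, b, c, d, e, f, g, h, i, j, k} is all of U.
Only C5 contains d, so C5 is forced; the remaining 5 elements need at least 2 more groups (each remaining group adds at most 3) — so at least 3 groups are needed, and 3 is optimal.

3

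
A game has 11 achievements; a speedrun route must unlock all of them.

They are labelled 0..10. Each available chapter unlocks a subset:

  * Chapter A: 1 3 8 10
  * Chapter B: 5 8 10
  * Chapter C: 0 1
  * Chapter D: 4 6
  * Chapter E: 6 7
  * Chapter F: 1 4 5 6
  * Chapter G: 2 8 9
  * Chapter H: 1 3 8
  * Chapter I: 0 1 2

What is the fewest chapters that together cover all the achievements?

Take {A, C, E, F, G}. Their union is {0, 1, 2, 3, 4, 5, 6, 7, 8, 9, 10}, which is all 11 achievements.
No 4 of the 9 chapters cover everything (all 126 combinations miss at least one achievement), so 5 is optimal.

5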